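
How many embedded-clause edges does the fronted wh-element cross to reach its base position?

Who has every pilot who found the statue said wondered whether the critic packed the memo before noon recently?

"who" is extracted from the subject of "wondered".
Boundaries crossed, outermost first: [Ø] — 1 in total.

1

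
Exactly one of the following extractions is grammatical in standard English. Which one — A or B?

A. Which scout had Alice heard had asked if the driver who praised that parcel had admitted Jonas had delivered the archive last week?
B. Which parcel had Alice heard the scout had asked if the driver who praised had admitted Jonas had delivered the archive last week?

In B, the wh-phrase is extracted from inside a wh-island (introduced by "if"), which blocks movement.
In A, the extraction path crosses only that-complement boundaries, which are transparent.
So A is grammatical.

A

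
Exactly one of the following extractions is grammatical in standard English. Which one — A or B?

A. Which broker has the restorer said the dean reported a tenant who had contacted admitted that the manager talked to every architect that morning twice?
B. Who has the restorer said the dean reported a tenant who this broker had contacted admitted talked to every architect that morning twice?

In A, the wh-phrase is extracted from inside a complex-NP island (relative clause) (introduced by "who"), which blocks movement.
In B, the extraction path crosses only that-complement boundaries, which are transparent.
So B is grammatical.

B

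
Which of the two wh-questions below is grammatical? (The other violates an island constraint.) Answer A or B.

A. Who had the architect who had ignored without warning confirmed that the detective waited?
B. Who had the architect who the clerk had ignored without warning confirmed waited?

B

In A, the wh-phrase is extracted from inside a complex-NP island (relative clause) (introduced by "who"), which blocks movement.
In B, the extraction path crosses only that-complement boundaries, which are transparent.
So B is grammatical.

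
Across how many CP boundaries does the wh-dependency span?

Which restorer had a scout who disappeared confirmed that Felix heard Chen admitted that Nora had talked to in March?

3

"which restorer" is extracted from the PP object of "talked".
Boundaries crossed, outermost first: [that], [Ø], [that] — 3 in total.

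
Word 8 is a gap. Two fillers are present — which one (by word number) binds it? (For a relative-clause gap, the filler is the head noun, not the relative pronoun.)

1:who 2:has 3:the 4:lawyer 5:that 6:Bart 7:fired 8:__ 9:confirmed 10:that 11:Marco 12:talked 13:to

4

The marked gap is inside the relative clause, the direct object of "fired".
Its filler is the head noun "lawyer" (via "that"), at word 4.
(The other dependency links word 1 to a gap after word 13.)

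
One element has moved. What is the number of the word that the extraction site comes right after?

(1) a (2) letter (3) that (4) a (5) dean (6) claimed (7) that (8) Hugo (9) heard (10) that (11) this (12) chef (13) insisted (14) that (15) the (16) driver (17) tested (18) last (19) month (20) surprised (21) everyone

The displaced element is "a letter" (word 2).
It is linked across 3 clause boundaries (that → that → that).
It functions as the direct object of "tested", so the gap sits immediately after word 17 ("tested").
Base order: A dean claimed that Hugo heard that this chef insisted that the driver tested a letter last month.

17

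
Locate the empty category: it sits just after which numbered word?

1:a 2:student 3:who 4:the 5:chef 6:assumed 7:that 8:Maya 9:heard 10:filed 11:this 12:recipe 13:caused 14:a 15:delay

The displaced element is "a student" (word 2).
It is linked across 2 clause boundaries (that → Ø).
It functions as the subject of "filed", so the gap sits immediately after word 9 ("heard").
Base order: The chef assumed that Maya heard a student filed this recipe.

9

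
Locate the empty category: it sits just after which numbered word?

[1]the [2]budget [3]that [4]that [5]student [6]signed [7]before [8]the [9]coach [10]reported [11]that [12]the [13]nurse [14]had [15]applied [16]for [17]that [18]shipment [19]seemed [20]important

The displaced element is "the budget" (word 2).
It functions as the direct object of "signed", so the gap sits immediately after word 6 ("signed").
Base order: That student signed the budget before the coach reported that the nurse had applied for that shipment.

6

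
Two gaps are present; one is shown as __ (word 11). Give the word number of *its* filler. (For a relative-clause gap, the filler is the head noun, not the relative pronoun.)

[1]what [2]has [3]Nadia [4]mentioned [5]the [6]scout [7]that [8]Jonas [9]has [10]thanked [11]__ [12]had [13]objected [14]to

6

The marked gap is inside the relative clause, the direct object of "thanked".
Its filler is the head noun "scout" (via "that"), at word 6.
(The other dependency links word 1 to a gap after word 14.)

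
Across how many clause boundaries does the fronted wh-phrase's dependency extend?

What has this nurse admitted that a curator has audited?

1

"what" is extracted from the object of "audited".
Boundaries crossed, outermost first: [that] — 1 in total.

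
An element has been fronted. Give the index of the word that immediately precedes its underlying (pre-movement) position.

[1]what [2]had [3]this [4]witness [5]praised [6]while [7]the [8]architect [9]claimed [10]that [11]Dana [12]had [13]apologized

5

The displaced element is "what" (word 1).
It functions as the direct object of "praised", so the gap sits immediately after word 5 ("praised").
Base order: This witness had praised what while the architect claimed that Dana had apologized.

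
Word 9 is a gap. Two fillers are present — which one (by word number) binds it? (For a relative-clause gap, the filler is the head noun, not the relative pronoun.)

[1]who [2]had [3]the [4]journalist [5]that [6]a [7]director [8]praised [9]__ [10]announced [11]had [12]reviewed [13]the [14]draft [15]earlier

4

The marked gap is inside the relative clause, the direct object of "praised".
Its filler is the head noun "journalist" (via "that"), at word 4.
(The other dependency links word 1 to a gap after word 10.)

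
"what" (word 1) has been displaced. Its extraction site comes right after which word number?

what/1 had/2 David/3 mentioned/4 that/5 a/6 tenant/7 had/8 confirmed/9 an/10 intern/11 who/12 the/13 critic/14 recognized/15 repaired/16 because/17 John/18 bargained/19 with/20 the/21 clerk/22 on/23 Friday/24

The displaced element is "what" (word 1).
It is linked across 2 clause boundaries (that → Ø).
It functions as the direct object of "repaired", so the gap sits immediately after word 16 ("repaired").
Base order: David had mentioned that a tenant had confirmed an intern who the critic recognized repaired what because John bargained with the clerk on Friday.

16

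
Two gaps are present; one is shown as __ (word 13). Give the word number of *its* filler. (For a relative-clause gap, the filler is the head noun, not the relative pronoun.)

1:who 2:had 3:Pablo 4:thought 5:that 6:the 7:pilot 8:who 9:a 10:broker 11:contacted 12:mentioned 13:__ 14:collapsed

1

The marked gap is the subject of "collapsed".
Its filler is the fronted wh-phrase "who", at word 1.
(The other dependency links word 7 to a gap after word 11.)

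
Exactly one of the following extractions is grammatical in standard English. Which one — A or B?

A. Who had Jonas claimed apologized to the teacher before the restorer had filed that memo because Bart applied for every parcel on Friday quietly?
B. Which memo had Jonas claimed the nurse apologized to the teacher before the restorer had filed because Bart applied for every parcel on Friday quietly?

A

In B, the wh-phrase is extracted from inside an adjunct island (introduced by "before"), which blocks movement.
In A, the extraction path crosses only that-complement boundaries, which are transparent.
So A is grammatical.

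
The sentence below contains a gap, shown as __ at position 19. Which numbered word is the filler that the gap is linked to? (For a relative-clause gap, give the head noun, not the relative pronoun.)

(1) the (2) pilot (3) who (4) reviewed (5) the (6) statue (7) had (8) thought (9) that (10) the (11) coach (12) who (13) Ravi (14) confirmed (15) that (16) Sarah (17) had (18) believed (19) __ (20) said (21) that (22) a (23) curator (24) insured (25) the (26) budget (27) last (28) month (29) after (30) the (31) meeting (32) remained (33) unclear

11

The gap at 19 is the subject of "said", inside a relative clause.
The relative pronoun is "who" (word 12); it is bound by the head noun immediately before it.
Its filler is the head noun "coach", at word 11.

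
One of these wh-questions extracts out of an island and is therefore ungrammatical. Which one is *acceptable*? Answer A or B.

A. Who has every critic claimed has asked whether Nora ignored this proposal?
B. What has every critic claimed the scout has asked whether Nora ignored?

A

In B, the wh-phrase is extracted from inside a wh-island (introduced by "whether"), which blocks movement.
In A, the extraction path crosses only that-complement boundaries, which are transparent.
So A is grammatical.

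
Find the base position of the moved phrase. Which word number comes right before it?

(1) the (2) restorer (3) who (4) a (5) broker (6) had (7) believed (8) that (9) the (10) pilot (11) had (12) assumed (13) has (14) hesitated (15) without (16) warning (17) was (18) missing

The displaced element is "the restorer" (word 2).
It is linked across 2 clause boundaries (that → Ø).
It functions as the subject of "hesitated", so the gap sits immediately after word 12 ("assumed").
Base order: A broker had believed that the pilot had assumed that the restorer has hesitated without warning.

12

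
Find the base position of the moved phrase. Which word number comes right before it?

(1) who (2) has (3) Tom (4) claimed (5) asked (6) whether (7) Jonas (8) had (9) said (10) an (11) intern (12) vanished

The displaced element is "who" (word 1).
It is linked across 1 clause boundary (Ø).
It functions as the subject of "asked", so the gap sits immediately after word 4 ("claimed").
Base order: Tom has claimed who asked whether Jonas had said an intern vanished.

4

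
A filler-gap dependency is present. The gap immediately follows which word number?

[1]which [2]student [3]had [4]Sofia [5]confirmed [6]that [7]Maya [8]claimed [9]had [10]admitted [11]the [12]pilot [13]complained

8

The displaced element is "which student" (word 2).
It is linked across 2 clause boundaries (that → Ø).
It functions as the subject of "admitted", so the gap sits immediately after word 8 ("claimed").
Base order: Sofia had confirmed that Maya claimed that which student had admitted the pilot complained.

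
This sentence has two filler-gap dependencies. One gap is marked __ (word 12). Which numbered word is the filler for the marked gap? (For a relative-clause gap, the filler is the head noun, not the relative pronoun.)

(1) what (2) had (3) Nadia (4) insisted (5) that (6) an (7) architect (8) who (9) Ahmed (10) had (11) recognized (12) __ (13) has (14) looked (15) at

7

The marked gap is inside the relative clause, the direct object of "recognized".
Its filler is the head noun "architect" (via "who"), at word 7.
(The other dependency links word 1 to a gap after word 15.)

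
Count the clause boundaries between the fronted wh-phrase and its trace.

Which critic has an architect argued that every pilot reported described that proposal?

"which critic" is extracted from the subject of "described".
Boundaries crossed, outermost first: [that], [Ø] — 2 in total.

2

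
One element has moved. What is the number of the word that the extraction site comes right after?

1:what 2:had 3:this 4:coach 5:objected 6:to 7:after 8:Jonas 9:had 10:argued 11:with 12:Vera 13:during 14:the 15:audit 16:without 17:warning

6

The displaced element is "what" (word 1).
It functions as the object of the preposition "to" of "objected", so the gap sits immediately after word 6 ("to").
Base order: This coach had objected to what after Jonas had argued with Vera during the audit without warning.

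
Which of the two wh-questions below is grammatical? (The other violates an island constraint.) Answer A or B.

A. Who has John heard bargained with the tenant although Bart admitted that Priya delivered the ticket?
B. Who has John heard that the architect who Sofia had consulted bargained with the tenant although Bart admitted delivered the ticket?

A

In B, the wh-phrase is extracted from inside an adjunct island (introduced by "although"), which blocks movement.
In A, the extraction path crosses only that-complement boundaries, which are transparent.
So A is grammatical.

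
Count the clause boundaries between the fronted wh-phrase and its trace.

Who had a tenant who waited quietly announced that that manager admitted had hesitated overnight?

2

"who" is extracted from the subject of "hesitated".
Boundaries crossed, outermost first: [that], [Ø] — 2 in total.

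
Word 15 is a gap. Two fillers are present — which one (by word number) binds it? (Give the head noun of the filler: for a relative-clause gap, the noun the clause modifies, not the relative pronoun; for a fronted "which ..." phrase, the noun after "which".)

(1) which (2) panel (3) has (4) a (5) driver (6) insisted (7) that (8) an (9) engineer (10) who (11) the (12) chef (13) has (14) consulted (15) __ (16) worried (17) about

9

The marked gap is inside the relative clause, the direct object of "consulted".
Its filler is the head noun "engineer" (via "who"), at word 9.
(The other dependency links word 2 to a gap after word 17.)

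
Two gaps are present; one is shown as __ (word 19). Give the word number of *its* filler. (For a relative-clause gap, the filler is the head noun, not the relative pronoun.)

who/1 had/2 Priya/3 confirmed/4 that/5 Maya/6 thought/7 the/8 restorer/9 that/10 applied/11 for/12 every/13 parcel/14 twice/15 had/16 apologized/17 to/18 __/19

1

The marked gap is the object of the preposition "to" of "apologized".
Its filler is the fronted wh-phrase "who", at word 1.
(The other dependency links word 9 to a gap after word 10.)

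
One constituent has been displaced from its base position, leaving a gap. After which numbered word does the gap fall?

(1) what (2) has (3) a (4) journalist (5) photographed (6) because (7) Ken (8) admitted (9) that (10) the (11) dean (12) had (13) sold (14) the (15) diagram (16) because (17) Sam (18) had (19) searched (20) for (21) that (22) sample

The displaced element is "what" (word 1).
It functions as the direct object of "photographed", so the gap sits immediately after word 5 ("photographed").
Base order: A journalist has photographed what because Ken admitted that the dean had sold the diagram because Sam had searched for that sample.

5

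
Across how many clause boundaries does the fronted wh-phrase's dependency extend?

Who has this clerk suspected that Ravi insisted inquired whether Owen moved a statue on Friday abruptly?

"who" is extracted from the subject of "inquired".
Boundaries crossed, outermost first: [that], [Ø] — 2 in total.

2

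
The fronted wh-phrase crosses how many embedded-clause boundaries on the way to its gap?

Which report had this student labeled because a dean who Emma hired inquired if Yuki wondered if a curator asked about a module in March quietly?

"which report" originates inside the matrix clause — no clause boundary is crossed.

0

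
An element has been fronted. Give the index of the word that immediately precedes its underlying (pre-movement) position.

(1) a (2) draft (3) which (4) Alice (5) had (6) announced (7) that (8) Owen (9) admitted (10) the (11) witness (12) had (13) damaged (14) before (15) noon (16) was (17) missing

13

The displaced element is "a draft" (word 2).
It is linked across 2 clause boundaries (that → Ø).
It functions as the direct object of "damaged", so the gap sits immediately after word 13 ("damaged").
Base order: Alice had announced that Owen admitted the witness had damaged a draft before noon.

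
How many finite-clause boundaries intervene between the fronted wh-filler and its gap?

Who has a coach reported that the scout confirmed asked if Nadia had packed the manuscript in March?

"who" is extracted from the subject of "asked".
Boundaries crossed, outermost first: [that], [Ø] — 2 in total.

2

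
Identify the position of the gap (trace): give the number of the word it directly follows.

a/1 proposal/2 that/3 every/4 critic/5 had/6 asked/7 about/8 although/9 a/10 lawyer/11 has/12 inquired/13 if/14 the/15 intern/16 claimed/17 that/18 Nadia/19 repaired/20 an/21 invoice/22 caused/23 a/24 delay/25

The displaced element is "a proposal" (word 2).
It functions as the object of the preposition "about" of "asked", so the gap sits immediately after word 8 ("about").
Base order: Every critic had asked about a proposal although a lawyer has inquired if the intern claimed that Nadia repaired an invoice.

8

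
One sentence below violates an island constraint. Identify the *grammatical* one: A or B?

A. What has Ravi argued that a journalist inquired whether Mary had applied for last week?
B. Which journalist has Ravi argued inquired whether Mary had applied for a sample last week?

In A, the wh-phrase is extracted from inside a wh-island (introduced by "whether"), which blocks movement.
In B, the extraction path crosses only that-complement boundaries, which are transparent.
So B is grammatical.

B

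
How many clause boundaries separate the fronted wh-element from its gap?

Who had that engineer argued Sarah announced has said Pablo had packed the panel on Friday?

2

"who" is extracted from the subject of "said".
Boundaries crossed, outermost first: [Ø], [Ø] — 2 in total.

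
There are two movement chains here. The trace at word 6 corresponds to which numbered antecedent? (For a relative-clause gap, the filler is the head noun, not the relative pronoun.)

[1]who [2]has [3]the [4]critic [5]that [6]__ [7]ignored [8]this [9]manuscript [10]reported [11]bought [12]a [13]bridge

4

The marked gap is inside the relative clause, the subject of "ignored".
Its filler is the head noun "critic" (via "that"), at word 4.
(The other dependency links word 1 to a gap after word 10.)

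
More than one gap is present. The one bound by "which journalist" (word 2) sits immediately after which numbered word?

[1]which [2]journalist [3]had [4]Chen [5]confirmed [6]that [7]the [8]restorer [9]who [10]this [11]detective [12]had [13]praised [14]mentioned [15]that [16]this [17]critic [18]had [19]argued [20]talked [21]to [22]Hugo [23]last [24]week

The displaced element is "which journalist" (word 2).
It is linked across 3 clause boundaries (that → that → Ø).
It functions as the subject of "talked", so the gap sits immediately after word 19 ("argued").
Base order: Chen had confirmed that the restorer who this detective had praised mentioned that this critic had argued which journalist talked to Hugo last week.

19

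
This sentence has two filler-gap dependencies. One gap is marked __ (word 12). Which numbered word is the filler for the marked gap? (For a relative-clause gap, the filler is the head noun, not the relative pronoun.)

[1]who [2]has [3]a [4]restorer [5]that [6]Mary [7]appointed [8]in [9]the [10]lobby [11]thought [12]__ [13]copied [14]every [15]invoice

The marked gap is the subject of "copied".
Its filler is the fronted wh-phrase "who", at word 1.
(The other dependency links word 4 to a gap after word 7.)

1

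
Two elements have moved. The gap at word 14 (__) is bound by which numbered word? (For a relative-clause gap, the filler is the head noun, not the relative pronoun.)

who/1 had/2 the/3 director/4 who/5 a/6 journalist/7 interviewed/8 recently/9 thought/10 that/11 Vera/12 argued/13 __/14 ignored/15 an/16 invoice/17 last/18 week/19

1

The marked gap is the subject of "ignored".
Its filler is the fronted wh-phrase "who", at word 1.
(The other dependency links word 4 to a gap after word 8.)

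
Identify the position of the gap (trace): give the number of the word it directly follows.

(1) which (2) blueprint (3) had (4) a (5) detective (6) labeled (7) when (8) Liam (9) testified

The displaced element is "which blueprint" (word 2).
It functions as the direct object of "labeled", so the gap sits immediately after word 6 ("labeled").
Base order: A detective had labeled which blueprint when Liam testified.

6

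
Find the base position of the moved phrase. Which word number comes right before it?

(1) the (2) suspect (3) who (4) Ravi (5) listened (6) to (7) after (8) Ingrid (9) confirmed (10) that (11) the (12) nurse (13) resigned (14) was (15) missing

6

The displaced element is "the suspect" (word 2).
It functions as the object of the preposition "to" of "listened", so the gap sits immediately after word 6 ("to").
Base order: Ravi listened to the suspect after Ingrid confirmed that the nurse resigned.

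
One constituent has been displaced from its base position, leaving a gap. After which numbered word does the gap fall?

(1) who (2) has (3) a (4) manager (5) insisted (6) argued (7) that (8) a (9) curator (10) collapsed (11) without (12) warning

The displaced element is "who" (word 1).
It is linked across 1 clause boundary (Ø).
It functions as the subject of "argued", so the gap sits immediately after word 5 ("insisted").
Base order: A manager has insisted that who argued that a curator collapsed without warning.

5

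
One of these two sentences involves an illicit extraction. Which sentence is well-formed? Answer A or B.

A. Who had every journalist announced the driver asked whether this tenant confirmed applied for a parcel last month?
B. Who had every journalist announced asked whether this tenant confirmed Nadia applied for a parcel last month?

B

In A, the wh-phrase is extracted from inside a wh-island (introduced by "whether"), which blocks movement.
In B, the extraction path crosses only that-complement boundaries, which are transparent.
So B is grammatical.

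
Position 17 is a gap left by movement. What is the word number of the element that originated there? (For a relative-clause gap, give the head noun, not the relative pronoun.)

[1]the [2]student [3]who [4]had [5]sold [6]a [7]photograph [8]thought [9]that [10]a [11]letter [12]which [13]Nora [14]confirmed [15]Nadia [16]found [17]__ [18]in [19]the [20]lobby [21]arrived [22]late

The gap at 17 is the object of "found", inside a relative clause.
The relative pronoun is "which" (word 12); it is bound by the head noun immediately before it.
Its filler is the head noun "letter", at word 11.

11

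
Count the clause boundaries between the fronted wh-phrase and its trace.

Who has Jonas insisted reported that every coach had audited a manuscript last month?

"who" is extracted from the subject of "reported".
Boundaries crossed, outermost first: [Ø] — 1 in total.

1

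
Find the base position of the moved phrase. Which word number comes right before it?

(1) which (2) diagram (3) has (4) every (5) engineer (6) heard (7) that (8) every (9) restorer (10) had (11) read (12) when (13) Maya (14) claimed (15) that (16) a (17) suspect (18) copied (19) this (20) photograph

The displaced element is "which diagram" (word 2).
It is linked across 1 clause boundary (that).
It functions as the direct object of "read", so the gap sits immediately after word 11 ("read").
Base order: Every engineer has heard that every restorer had read which diagram when Maya claimed that a suspect copied this photograph.

11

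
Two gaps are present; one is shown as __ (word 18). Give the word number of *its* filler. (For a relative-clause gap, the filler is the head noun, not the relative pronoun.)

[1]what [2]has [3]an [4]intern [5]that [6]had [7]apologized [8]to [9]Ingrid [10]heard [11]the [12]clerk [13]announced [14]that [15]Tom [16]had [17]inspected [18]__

1

The marked gap is the direct object of "inspected".
Its filler is the fronted wh-phrase "what", at word 1.
(The other dependency links word 4 to a gap after word 5.)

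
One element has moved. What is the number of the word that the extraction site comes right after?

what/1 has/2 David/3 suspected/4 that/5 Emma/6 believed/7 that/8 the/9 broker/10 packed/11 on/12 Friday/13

The displaced element is "what" (word 1).
It is linked across 2 clause boundaries (that → that).
It functions as the direct object of "packed", so the gap sits immediately after word 11 ("packed").
Base order: David has suspected that Emma believed that the broker packed what on Friday.

11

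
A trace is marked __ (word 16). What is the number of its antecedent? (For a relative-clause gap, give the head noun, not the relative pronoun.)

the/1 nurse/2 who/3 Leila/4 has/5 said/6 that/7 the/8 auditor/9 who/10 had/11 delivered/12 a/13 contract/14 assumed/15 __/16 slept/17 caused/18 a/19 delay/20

The gap at 16 is the subject of "slept", inside a relative clause.
The relative pronoun is "who" (word 3); it is bound by the head noun immediately before it.
Its filler is the head noun "nurse", at word 2.

2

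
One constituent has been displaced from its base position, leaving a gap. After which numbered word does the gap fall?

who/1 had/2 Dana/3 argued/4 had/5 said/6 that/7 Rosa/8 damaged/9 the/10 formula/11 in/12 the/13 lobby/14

The displaced element is "who" (word 1).
It is linked across 1 clause boundary (Ø).
It functions as the subject of "said", so the gap sits immediately after word 4 ("argued").
Base order: Dana had argued that who had said that Rosa damaged the formula in the lobby.

4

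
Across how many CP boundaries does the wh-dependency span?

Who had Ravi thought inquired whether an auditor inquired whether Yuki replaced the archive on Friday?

"who" is extracted from the subject of "inquired".
Boundaries crossed, outermost first: [Ø] — 1 in total.

1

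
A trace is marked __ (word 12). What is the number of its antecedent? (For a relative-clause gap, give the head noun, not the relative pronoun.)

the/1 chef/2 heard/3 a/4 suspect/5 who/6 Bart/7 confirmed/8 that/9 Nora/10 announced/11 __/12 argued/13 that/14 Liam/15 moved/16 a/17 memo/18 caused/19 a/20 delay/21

5

The gap at 12 is the subject of "argued", inside a relative clause.
The relative pronoun is "who" (word 6); it is bound by the head noun immediately before it.
Its filler is the head noun "suspect", at word 5.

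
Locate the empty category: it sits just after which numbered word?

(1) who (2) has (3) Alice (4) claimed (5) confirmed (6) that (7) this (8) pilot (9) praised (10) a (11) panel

The displaced element is "who" (word 1).
It is linked across 1 clause boundary (Ø).
It functions as the subject of "confirmed", so the gap sits immediately after word 4 ("claimed").
Base order: Alice has claimed that who confirmed that this pilot praised a panel.

4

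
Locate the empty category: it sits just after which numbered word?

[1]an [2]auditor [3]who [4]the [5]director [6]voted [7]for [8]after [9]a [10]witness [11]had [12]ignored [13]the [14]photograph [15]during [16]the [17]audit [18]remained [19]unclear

The displaced element is "an auditor" (word 2).
It functions as the object of the preposition "for" of "voted", so the gap sits immediately after word 7 ("for").
Base order: The director voted for an auditor after a witness had ignored the photograph during the audit.

7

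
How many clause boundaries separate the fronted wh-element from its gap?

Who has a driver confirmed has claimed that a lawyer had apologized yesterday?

"who" is extracted from the subject of "claimed".
Boundaries crossed, outermost first: [Ø] — 1 in total.

1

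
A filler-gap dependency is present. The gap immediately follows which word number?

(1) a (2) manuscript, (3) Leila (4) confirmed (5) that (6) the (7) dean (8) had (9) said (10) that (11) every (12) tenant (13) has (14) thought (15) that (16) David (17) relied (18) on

The displaced element is "a manuscript" (word 2).
It is linked across 3 clause boundaries (that → that → that).
It functions as the object of the preposition "on" of "relied", so the gap sits immediately after word 18 ("on").
Base order: Leila confirmed that the dean had said that every tenant has thought that David relied on a manuscript.

18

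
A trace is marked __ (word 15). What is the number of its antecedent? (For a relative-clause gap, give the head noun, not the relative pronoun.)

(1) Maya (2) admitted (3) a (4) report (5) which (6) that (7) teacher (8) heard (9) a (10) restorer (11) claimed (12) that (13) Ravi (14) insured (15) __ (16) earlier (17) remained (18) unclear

The gap at 15 is the object of "insured", inside a relative clause.
The relative pronoun is "which" (word 5); it is bound by the head noun immediately before it.
Its filler is the head noun "report", at word 4.

4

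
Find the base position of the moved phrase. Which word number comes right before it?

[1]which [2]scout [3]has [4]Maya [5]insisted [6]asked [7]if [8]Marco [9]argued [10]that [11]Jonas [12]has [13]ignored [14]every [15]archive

5

The displaced element is "which scout" (word 2).
It is linked across 1 clause boundary (Ø).
It functions as the subject of "asked", so the gap sits immediately after word 5 ("insisted").
Base order: Maya has insisted that which scout asked if Marco argued that Jonas has ignored every archive.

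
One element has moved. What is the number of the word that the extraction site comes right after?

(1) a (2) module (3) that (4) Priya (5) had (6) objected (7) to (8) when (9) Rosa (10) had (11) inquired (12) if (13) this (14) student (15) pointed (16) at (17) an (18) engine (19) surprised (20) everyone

7

The displaced element is "a module" (word 2).
It functions as the object of the preposition "to" of "objected", so the gap sits immediately after word 7 ("to").
Base order: Priya had objected to a module when Rosa had inquired if this student pointed at an engine.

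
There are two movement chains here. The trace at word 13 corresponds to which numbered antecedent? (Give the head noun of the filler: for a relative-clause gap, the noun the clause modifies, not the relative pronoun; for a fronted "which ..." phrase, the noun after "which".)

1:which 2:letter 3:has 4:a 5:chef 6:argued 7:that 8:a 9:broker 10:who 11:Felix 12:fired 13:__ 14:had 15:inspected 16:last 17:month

9

The marked gap is inside the relative clause, the direct object of "fired".
Its filler is the head noun "broker" (via "who"), at word 9.
(The other dependency links word 2 to a gap after word 15.)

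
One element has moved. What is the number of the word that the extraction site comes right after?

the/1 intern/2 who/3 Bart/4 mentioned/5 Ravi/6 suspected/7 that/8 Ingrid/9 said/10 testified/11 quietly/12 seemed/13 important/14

The displaced element is "the intern" (word 2).
It is linked across 3 clause boundaries (Ø → that → Ø).
It functions as the subject of "testified", so the gap sits immediately after word 10 ("said").
Base order: Bart mentioned Ravi suspected that Ingrid said the intern testified quietly.

10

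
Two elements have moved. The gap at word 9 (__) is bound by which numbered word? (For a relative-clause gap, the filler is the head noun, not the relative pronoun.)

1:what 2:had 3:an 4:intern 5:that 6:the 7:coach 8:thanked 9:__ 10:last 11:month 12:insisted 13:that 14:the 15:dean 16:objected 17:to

The marked gap is inside the relative clause, the direct object of "thanked".
Its filler is the head noun "intern" (via "that"), at word 4.
(The other dependency links word 1 to a gap after word 17.)

4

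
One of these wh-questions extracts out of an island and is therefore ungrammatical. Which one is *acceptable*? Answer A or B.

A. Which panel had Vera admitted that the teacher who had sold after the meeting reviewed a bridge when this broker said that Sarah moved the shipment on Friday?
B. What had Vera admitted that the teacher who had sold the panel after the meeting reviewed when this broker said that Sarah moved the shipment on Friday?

In A, the wh-phrase is extracted from inside a complex-NP island (relative clause) (introduced by "who"), which blocks movement.
In B, the extraction path crosses only that-complement boundaries, which are transparent.
So B is grammatical.

B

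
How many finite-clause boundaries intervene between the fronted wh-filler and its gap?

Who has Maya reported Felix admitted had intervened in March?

2

"who" is extracted from the subject of "intervened".
Boundaries crossed, outermost first: [Ø], [Ø] — 2 in total.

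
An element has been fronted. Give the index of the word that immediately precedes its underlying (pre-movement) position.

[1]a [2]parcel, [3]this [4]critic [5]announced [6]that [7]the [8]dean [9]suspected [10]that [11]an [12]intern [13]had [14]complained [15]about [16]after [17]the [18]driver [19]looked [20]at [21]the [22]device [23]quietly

15

The displaced element is "a parcel" (word 2).
It is linked across 2 clause boundaries (that → that).
It functions as the object of the preposition "about" of "complained", so the gap sits immediately after word 15 ("about").
Base order: This critic announced that the dean suspected that an intern had complained about a parcel after the driver looked at the device quietly.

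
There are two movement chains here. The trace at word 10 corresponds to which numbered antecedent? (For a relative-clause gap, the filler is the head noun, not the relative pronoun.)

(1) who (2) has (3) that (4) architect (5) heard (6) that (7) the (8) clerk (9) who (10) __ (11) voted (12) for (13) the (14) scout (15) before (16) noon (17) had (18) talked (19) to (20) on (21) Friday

The marked gap is inside the relative clause, the subject of "voted".
Its filler is the head noun "clerk" (via "who"), at word 8.
(The other dependency links word 1 to a gap after word 19.)

8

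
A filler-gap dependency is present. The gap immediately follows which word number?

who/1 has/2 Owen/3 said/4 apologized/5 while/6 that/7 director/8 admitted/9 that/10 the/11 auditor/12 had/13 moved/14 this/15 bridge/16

4

The displaced element is "who" (word 1).
It is linked across 1 clause boundary (Ø).
It functions as the subject of "apologized", so the gap sits immediately after word 4 ("said").
Base order: Owen has said who apologized while that director admitted that the auditor had moved this bridge.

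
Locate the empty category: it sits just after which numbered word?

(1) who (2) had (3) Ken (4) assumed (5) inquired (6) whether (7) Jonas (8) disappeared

The displaced element is "who" (word 1).
It is linked across 1 clause boundary (Ø).
It functions as the subject of "inquired", so the gap sits immediately after word 4 ("assumed").
Base order: Ken had assumed who inquired whether Jonas disappeared.

4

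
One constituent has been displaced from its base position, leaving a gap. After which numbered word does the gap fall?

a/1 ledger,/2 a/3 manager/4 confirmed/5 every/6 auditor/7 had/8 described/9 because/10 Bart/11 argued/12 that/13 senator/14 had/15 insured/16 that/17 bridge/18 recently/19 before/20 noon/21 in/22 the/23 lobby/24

The displaced element is "a ledger" (word 2).
It is linked across 1 clause boundary (Ø).
It functions as the direct object of "described", so the gap sits immediately after word 9 ("described").
Base order: A manager confirmed every auditor had described a ledger because Bart argued that senator had insured that bridge recently before noon in the lobby.

9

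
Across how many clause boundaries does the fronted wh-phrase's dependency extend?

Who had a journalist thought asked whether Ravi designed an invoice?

"who" is extracted from the subject of "asked".
Boundaries crossed, outermost first: [Ø] — 1 in total.

1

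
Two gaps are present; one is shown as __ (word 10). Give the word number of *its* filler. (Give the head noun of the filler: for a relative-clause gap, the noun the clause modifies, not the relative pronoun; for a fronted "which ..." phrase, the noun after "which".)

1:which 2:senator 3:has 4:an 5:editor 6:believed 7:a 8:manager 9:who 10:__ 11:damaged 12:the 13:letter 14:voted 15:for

8

The marked gap is inside the relative clause, the subject of "damaged".
Its filler is the head noun "manager" (via "who"), at word 8.
(The other dependency links word 2 to a gap after word 15.)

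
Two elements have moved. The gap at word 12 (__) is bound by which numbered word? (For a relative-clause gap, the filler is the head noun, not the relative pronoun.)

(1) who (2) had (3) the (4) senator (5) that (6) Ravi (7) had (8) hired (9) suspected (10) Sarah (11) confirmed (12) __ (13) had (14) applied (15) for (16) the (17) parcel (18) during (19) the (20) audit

1

The marked gap is the subject of "applied".
Its filler is the fronted wh-phrase "who", at word 1.
(The other dependency links word 4 to a gap after word 8.)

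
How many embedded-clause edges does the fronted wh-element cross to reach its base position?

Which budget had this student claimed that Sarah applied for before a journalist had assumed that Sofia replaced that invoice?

"which budget" is extracted from the PP object of "applied".
Boundaries crossed, outermost first: [that] — 1 in total.

1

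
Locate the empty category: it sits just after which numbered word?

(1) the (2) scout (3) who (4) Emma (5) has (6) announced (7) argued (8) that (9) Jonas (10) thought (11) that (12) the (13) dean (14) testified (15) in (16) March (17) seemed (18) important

6

The displaced element is "the scout" (word 2).
It is linked across 1 clause boundary (Ø).
It functions as the subject of "argued", so the gap sits immediately after word 6 ("announced").
Base order: Emma has announced that the scout argued that Jonas thought that the dean testified in March.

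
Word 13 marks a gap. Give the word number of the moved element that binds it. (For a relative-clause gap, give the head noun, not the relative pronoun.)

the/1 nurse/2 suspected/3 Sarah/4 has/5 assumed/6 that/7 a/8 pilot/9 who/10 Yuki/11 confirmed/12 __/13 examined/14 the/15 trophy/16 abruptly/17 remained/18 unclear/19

9

The gap at 13 is the subject of "examined", inside a relative clause.
The relative pronoun is "who" (word 10); it is bound by the head noun immediately before it.
Its filler is the head noun "pilot", at word 9.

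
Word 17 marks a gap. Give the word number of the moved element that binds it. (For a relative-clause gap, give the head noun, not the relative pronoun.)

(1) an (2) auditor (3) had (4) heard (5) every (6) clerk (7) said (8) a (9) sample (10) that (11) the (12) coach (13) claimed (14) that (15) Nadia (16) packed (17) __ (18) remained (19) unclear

9

The gap at 17 is the object of "packed", inside a relative clause.
The relative pronoun is "that" (word 10); it is bound by the head noun immediately before it.
Its filler is the head noun "sample", at word 9.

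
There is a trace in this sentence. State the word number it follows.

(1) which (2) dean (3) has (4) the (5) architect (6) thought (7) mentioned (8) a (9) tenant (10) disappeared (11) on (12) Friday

6

The displaced element is "which dean" (word 2).
It is linked across 1 clause boundary (Ø).
It functions as the subject of "mentioned", so the gap sits immediately after word 6 ("thought").
Base order: The architect has thought that which dean mentioned a tenant disappeared on Friday.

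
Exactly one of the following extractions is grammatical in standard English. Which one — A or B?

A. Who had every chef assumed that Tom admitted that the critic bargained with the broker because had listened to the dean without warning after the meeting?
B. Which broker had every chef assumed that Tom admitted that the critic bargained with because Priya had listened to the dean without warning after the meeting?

B

In A, the wh-phrase is extracted from inside an adjunct island (introduced by "because"), which blocks movement.
In B, the extraction path crosses only that-complement boundaries, which are transparent.
So B is grammatical.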